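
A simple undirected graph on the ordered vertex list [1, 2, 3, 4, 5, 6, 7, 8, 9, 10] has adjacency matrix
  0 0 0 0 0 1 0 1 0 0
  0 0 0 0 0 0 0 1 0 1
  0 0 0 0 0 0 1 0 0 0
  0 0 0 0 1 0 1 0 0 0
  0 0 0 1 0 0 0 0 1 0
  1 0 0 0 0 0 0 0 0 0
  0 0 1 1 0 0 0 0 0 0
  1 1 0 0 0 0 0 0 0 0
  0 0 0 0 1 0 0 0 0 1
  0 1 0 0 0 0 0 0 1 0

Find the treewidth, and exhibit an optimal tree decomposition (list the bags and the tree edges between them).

The largest bag has 2 vertices, giving width 1; this decomposition certifies tw(G) ≤ 1. Any graph with an edge has treewidth ≥ 1, and G has the edge 6–1. Combining the bounds, tw(G) = 1.

Treewidth 1.
One such decomposition:
Bags: B1 = {1, 6}  B2 = {1, 8}  B3 = {2, 8}  B4 = {2, 10}  B5 = {9, 10}  B6 = {5, 9}  B7 = {4, 5}  B8 = {4, 7}  B9 = {3, 7}
Tree: B1–B2, B2–B3, B3–B4, B4–B5, B5–B6, B6–B7, B7–B8, B8–B9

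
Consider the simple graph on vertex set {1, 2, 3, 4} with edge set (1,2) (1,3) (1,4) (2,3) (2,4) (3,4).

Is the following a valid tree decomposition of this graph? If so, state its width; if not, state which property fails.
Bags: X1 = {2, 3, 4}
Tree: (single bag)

A tree decomposition must satisfy three properties: every vertex lies in some bag; for every edge, both endpoints lie together in some bag; and for every vertex, the bags containing it form a connected subtree. Here vertex 1 appears in no bag, so the decomposition is invalid.

No — vertex 1 appears in no bag.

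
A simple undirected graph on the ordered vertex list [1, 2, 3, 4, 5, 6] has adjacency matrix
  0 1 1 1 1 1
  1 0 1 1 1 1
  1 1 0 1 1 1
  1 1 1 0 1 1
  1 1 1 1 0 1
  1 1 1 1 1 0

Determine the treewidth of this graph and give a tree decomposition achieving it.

Treewidth 5.
One such decomposition:
Bags: B1 = {1, 2, 3, 4, 5, 6}
Tree: (single bag)

A single bag containing all 6 vertices is trivially a valid decomposition of width 5. Conversely, {1, 2, 3, 4, 5, 6} is a clique of size 6, and the vertices of any clique must share a bag in every tree decomposition; so some bag has ≥ 6 vertices and tw(G) ≥ 5. The upper and lower bounds meet at 5, so that is the treewidth.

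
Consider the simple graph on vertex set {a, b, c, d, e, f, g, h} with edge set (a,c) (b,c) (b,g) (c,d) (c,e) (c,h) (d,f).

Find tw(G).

1

A width-1 tree decomposition is:
Bags: B1 = {c, h}  B2 = {c, d}  B3 = {b, c}  B4 = {b, g}  B5 = {a, c}  B6 = {d, f}  B7 = {c, e}
Tree: B1–B2, B1–B3, B3–B4, B1–B5, B2–B6, B5–B7
Every bag has size at most 2, so the width is 2 − 1 = 1 and tw(G) ≤ 1. Since G has at least one edge (e.g. h–c), it is not an edgeless graph, so tw(G) ≥ 1. Therefore the treewidth is 1.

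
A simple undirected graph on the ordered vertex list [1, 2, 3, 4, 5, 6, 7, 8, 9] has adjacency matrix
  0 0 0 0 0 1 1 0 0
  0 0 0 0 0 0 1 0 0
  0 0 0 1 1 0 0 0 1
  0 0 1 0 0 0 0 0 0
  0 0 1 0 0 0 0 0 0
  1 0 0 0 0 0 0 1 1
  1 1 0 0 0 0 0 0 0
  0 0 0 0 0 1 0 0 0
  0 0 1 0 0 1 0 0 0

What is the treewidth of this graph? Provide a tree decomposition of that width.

Treewidth 1.
One optimal decomposition is:
Bags: B1 = {1, 6}  B2 = {1, 7}  B3 = {6, 8}  B4 = {6, 9}  B5 = {3, 9}  B6 = {3, 4}  B7 = {3, 5}  B8 = {2, 7}
Tree: B1–B2, B1–B3, B3–B4, B4–B5, B5–B6, B6–B7, B2–B8

Every bag has size at most 2, so the width is 2 − 1 = 1 and tw(G) ≤ 1. Since G has at least one edge (e.g. 1–6), it is not an edgeless graph, so tw(G) ≥ 1. Therefore the treewidth is 1.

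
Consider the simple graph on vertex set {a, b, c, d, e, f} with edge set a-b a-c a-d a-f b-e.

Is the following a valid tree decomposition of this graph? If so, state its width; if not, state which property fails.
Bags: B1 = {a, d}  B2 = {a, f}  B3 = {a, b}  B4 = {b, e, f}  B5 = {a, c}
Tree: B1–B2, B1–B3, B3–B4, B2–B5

No — bags containing vertex f are not connected in the tree.

A tree decomposition must satisfy three properties: every vertex lies in some bag; for every edge, both endpoints lie together in some bag; and for every vertex, the bags containing it form a connected subtree. Here bags containing vertex f are not connected in the tree, so the decomposition is invalid.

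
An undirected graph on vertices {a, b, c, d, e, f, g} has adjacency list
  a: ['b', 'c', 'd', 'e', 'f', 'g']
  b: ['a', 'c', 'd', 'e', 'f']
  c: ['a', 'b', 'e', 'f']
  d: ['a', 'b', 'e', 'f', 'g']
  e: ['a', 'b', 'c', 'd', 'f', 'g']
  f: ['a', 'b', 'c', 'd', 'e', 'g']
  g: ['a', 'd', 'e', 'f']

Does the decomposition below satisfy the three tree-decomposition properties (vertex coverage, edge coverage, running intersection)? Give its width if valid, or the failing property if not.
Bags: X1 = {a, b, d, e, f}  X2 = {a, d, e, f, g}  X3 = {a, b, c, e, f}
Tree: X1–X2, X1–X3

Yes; width 4.

Checking the three conditions: (i) the bags cover all of {a, b, c, d, e, f, g}; (ii) for each edge, some bag contains both endpoints; (iii) the bags containing any fixed vertex form a subtree. All hold, so the decomposition is valid with width 5 − 1 = 4.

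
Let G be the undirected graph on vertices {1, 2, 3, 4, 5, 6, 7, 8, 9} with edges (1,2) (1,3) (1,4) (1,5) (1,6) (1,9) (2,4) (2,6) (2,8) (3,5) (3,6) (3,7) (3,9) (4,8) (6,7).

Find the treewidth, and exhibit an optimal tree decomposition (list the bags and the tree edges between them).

Treewidth 2.
One such decomposition:
Bags: B1 = {1, 2, 6}  B2 = {1, 2, 4}  B3 = {1, 3, 6}  B4 = {2, 4, 8}  B5 = {1, 3, 5}  B6 = {1, 3, 9}  B7 = {3, 6, 7}
Tree: B1–B2, B1–B3, B2–B4, B3–B5, B5–B6, B3–B7

The largest bag has 3 vertices, giving width 2; this decomposition certifies tw(G) ≤ 2. For the lower bound, the 3 vertices {2, 4, 8} are pairwise adjacent, and any tree decomposition puts a clique entirely inside one bag — forcing width ≥ 2. The upper and lower bounds meet at 2, so that is the treewidth.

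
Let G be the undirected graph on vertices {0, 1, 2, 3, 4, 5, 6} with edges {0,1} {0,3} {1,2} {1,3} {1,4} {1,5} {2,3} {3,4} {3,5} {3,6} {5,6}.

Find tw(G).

A width-2 tree decomposition is:
Bags: B1 = {0, 1, 3}  B2 = {1, 3, 5}  B3 = {3, 5, 6}  B4 = {1, 3, 4}  B5 = {1, 2, 3}
Tree: B1–B2, B2–B3, B2–B4, B1–B5
Every bag has size at most 3, so the width is 3 − 1 = 2 and tw(G) ≤ 2. On the other hand G contains the 3-clique {0, 1, 3}. A clique must lie in a single bag of any decomposition, so no decomposition can have width below 2. Therefore the treewidth is 2.

2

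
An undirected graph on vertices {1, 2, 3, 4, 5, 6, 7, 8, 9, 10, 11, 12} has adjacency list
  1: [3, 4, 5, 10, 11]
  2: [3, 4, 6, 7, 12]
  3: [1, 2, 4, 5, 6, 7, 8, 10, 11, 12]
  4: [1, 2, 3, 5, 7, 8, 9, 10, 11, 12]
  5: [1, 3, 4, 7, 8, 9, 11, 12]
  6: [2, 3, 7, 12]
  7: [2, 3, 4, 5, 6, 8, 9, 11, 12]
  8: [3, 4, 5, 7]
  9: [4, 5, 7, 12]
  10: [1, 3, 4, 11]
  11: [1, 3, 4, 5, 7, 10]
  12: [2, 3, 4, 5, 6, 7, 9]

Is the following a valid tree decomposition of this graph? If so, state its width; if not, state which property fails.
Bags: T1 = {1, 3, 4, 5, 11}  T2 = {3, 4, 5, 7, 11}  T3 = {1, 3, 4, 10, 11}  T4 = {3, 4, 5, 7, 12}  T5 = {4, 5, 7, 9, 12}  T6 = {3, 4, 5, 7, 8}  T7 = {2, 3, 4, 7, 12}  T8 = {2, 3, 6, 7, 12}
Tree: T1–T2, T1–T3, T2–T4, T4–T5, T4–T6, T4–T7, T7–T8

Yes; width 4.

Checking the three conditions: (i) the bags cover all of {1, 2, 3, 4, 5, 6, 7, 8, 9, 10, 11, 12}; (ii) for each edge, some bag contains both endpoints; (iii) the bags containing any fixed vertex form a subtree. All hold, so the decomposition is valid with width 5 − 1 = 4.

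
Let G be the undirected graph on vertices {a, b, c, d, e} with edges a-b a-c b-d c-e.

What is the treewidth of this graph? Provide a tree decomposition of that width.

Treewidth 1.
One optimal decomposition is:
Bags: B1 = {b, d}  B2 = {a, b}  B3 = {a, c}  B4 = {c, e}
Tree: B1–B2, B2–B3, B3–B4

Every bag has size at most 2, so the width is 2 − 1 = 1 and tw(G) ≤ 1. Any graph with an edge has treewidth ≥ 1, and G has the edge d–b. Therefore the treewidth is 1.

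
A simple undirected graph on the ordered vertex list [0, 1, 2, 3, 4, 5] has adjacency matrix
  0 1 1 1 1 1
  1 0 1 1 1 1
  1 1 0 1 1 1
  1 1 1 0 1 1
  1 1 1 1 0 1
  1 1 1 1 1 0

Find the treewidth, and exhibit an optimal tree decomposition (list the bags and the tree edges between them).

Treewidth 5.
One such decomposition:
Bags: B1 = {0, 1, 2, 3, 4, 5}
Tree: (single bag)

With just one bag of size 6, the width is 6 − 1 = 5, so tw(G) ≤ 5. On the other hand G contains the 6-clique {0, 1, 2, 3, 4, 5}. A clique must lie in a single bag of any decomposition, so no decomposition can have width below 5. Therefore the treewidth is 5.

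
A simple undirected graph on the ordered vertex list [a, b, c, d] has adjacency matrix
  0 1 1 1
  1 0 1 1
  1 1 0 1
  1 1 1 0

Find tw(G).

A width-3 tree decomposition is:
Bags: B1 = {a, b, c, d}
Tree: (single bag)
With just one bag of size 4, the width is 4 − 1 = 3, so tw(G) ≤ 3. Conversely, {a, b, c, d} is a clique of size 4, and the vertices of any clique must share a bag in every tree decomposition; so some bag has ≥ 4 vertices and tw(G) ≥ 3. The upper and lower bounds meet at 3, so that is the treewidth.

3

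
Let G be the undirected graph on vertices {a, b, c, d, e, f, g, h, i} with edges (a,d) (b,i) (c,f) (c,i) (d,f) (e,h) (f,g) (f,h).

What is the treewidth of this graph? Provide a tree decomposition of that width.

Every bag has size at most 2, so the width is 2 − 1 = 1 and tw(G) ≤ 1. Any graph with an edge has treewidth ≥ 1, and G has the edge f–c. Combining the bounds, tw(G) = 1.

Treewidth 1.
Bags: B1 = {c, f}  B2 = {f, h}  B3 = {c, i}  B4 = {e, h}  B5 = {f, g}  B6 = {d, f}  B7 = {a, d}  B8 = {b, i}
Tree: B1–B2, B1–B3, B2–B4, B1–B5, B5–B6, B6–B7, B3–B8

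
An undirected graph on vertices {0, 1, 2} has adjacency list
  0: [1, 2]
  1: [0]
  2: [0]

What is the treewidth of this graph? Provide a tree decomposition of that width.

Treewidth 1.
One such decomposition:
Bags: B1 = {0, 1}  B2 = {0, 2}
Tree: B1–B2

Every bag has size at most 2, so the width is 2 − 1 = 1 and tw(G) ≤ 1. G has an edge, so its treewidth is at least 1. Combining the bounds, tw(G) = 1.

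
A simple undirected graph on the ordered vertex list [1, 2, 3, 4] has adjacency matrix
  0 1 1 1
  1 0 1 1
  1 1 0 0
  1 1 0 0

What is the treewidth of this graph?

A width-2 tree decomposition is:
Bags: B1 = {1, 2, 3}  B2 = {1, 2, 4}
Tree: B1–B2
Each bag holds 3 vertices, so the decomposition has width 2, which upper-bounds the treewidth. Conversely, {1, 2, 3} is a clique of size 3, and the vertices of any clique must share a bag in every tree decomposition; so some bag has ≥ 3 vertices and tw(G) ≥ 2. The upper and lower bounds meet at 2, so that is the treewidth.

2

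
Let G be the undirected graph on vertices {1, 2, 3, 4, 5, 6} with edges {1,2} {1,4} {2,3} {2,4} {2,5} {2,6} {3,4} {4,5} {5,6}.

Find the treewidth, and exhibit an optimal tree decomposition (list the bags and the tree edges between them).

Each bag holds 3 vertices, so the decomposition has width 2, which upper-bounds the treewidth. For the lower bound, the 3 vertices {1, 2, 4} are pairwise adjacent, and any tree decomposition puts a clique entirely inside one bag — forcing width ≥ 2. Combining the bounds, tw(G) = 2.

Treewidth 2.
One optimal decomposition is:
Bags: B1 = {1, 2, 4}  B2 = {2, 4, 5}  B3 = {2, 3, 4}  B4 = {2, 5, 6}
Tree: B1–B2, B2–B3, B2–B4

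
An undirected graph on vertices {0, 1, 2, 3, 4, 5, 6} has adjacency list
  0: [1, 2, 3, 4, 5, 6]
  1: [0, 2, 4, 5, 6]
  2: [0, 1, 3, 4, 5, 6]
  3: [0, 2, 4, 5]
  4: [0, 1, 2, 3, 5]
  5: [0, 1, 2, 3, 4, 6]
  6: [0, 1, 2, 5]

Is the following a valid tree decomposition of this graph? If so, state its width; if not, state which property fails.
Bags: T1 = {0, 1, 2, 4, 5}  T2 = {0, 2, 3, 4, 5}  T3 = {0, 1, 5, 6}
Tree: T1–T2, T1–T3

No — edge (2,6) lies in no bag.

A tree decomposition must satisfy three properties: every vertex lies in some bag; for every edge, both endpoints lie together in some bag; and for every vertex, the bags containing it form a connected subtree. Here edge (2,6) lies in no bag, so the decomposition is invalid.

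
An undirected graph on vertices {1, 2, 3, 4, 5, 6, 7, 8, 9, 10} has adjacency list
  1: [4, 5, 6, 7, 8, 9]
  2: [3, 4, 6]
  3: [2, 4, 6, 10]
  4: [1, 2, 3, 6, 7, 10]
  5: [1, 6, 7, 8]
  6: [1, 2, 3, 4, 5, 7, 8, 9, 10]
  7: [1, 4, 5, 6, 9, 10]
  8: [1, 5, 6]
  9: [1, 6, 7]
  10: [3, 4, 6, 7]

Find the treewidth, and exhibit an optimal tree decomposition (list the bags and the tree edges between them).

Treewidth 3.
One optimal decomposition is:
Bags: B1 = {3, 4, 6, 10}  B2 = {4, 6, 7, 10}  B3 = {1, 4, 6, 7}  B4 = {1, 5, 6, 7}  B5 = {1, 6, 7, 9}  B6 = {2, 3, 4, 6}  B7 = {1, 5, 6, 8}
Tree: B1–B2, B2–B3, B3–B4, B4–B5, B1–B6, B4–B7

Every bag has size at most 4, so the width is 4 − 1 = 3 and tw(G) ≤ 3. Conversely, {3, 4, 6, 10} is a clique of size 4, and the vertices of any clique must share a bag in every tree decomposition; so some bag has ≥ 4 vertices and tw(G) ≥ 3. Therefore the treewidth is 3.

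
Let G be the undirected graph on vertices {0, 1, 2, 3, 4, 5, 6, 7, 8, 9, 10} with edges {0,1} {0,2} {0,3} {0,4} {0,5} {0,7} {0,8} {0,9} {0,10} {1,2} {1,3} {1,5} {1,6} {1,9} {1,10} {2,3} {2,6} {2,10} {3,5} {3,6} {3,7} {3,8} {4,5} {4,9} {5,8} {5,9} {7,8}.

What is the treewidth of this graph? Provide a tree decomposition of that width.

Treewidth 3.
One optimal decomposition is:
Bags: B1 = {0, 1, 2, 3}  B2 = {0, 1, 3, 5}  B3 = {0, 3, 5, 8}  B4 = {0, 1, 2, 10}  B5 = {0, 3, 7, 8}  B6 = {0, 1, 5, 9}  B7 = {1, 2, 3, 6}  B8 = {0, 4, 5, 9}
Tree: B1–B2, B2–B3, B1–B4, B3–B5, B2–B6, B1–B7, B6–B8

Every bag has size at most 4, so the width is 4 − 1 = 3 and tw(G) ≤ 3. Conversely, {0, 3, 5, 8} is a clique of size 4, and the vertices of any clique must share a bag in every tree decomposition; so some bag has ≥ 4 vertices and tw(G) ≥ 3. Hence tw(G) = 3 exactly.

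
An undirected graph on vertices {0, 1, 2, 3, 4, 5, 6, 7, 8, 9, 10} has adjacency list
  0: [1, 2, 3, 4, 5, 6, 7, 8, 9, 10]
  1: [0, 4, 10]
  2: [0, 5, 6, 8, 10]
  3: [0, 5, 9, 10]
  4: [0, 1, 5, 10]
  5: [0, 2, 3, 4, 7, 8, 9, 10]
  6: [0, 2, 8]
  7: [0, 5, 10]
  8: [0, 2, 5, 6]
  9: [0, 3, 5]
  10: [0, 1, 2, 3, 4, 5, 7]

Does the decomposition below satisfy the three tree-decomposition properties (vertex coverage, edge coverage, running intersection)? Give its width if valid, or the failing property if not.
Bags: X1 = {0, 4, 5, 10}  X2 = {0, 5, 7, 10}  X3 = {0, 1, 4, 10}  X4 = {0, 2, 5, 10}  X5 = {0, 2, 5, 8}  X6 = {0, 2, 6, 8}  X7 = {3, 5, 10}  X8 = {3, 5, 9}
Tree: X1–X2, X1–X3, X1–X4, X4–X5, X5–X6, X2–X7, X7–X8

A tree decomposition must satisfy three properties: every vertex lies in some bag; for every edge, both endpoints lie together in some bag; and for every vertex, the bags containing it form a connected subtree. Here edge (0,3) lies in no bag, so the decomposition is invalid.

No — edge (0,3) lies in no bag.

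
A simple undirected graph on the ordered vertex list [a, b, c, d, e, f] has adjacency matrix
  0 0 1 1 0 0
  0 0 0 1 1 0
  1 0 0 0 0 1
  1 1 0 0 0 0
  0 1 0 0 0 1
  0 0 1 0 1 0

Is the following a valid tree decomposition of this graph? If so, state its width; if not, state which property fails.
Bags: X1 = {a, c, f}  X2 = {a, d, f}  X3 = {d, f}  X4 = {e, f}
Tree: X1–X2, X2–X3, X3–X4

A tree decomposition must satisfy three properties: every vertex lies in some bag; for every edge, both endpoints lie together in some bag; and for every vertex, the bags containing it form a connected subtree. Here vertex b appears in no bag, so the decomposition is invalid.

No — vertex b appears in no bag.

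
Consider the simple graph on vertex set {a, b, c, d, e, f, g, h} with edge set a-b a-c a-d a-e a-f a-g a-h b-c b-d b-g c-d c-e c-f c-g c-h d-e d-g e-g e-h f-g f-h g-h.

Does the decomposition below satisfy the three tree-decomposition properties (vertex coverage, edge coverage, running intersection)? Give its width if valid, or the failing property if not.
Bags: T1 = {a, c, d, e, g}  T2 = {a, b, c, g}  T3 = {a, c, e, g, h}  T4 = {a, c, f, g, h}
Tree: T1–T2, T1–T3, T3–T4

A tree decomposition must satisfy three properties: every vertex lies in some bag; for every edge, both endpoints lie together in some bag; and for every vertex, the bags containing it form a connected subtree. Here edge (d,b) lies in no bag, so the decomposition is invalid.

No — edge (d,b) lies in no bag.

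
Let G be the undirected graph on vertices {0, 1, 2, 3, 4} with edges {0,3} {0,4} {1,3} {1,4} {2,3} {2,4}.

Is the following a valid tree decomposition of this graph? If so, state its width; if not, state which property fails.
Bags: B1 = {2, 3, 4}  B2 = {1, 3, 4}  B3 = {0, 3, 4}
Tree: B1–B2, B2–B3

Vertex coverage: the bags together contain {0, 1, 2, 3, 4}, the full vertex set. Edge coverage: each edge of G has both endpoints in at least one bag. Running intersection: for every vertex, the bags containing it form a connected subtree. All three properties hold, so this is a valid tree decomposition of width max|bag| − 1 = 2, and hence tw(G) ≤ 2.

Yes; width 2.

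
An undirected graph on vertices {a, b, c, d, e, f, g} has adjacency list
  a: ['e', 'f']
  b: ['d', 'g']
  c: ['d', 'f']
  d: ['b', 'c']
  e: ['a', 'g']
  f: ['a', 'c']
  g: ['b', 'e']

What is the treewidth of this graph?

A width-2 tree decomposition is:
Bags: B1 = {a, e, g}  B2 = {a, b, g}  B3 = {a, b, d}  B4 = {a, c, d}  B5 = {a, c, f}
Tree: B1–B2, B2–B3, B3–B4, B4–B5
Each bag holds 3 vertices, so the decomposition has width 2, which upper-bounds the treewidth. For the lower bound, G contains the cycle a–e–g–b–d–c–f–a, so G is not a forest; only forests have treewidth ≤ 1, hence tw(G) ≥ 2. The upper and lower bounds meet at 2, so that is the treewidth.

2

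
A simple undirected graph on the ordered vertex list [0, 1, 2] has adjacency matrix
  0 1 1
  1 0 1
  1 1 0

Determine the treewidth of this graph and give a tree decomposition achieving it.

Treewidth 2.
One optimal decomposition is:
Bags: B1 = {0, 1, 2}
Tree: (single bag)

With just one bag of size 3, the width is 3 − 1 = 2, so tw(G) ≤ 2. For the lower bound, the 3 vertices {0, 1, 2} are pairwise adjacent, and any tree decomposition puts a clique entirely inside one bag — forcing width ≥ 2. Therefore the treewidth is 2.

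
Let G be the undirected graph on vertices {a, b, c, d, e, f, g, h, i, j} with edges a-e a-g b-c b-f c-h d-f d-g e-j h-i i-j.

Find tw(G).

2

A width-2 tree decomposition is:
Bags: B1 = {e, i, j}  B2 = {a, e, i}  B3 = {a, g, i}  B4 = {d, g, i}  B5 = {d, f, i}  B6 = {b, f, i}  B7 = {b, c, i}  B8 = {c, h, i}
Tree: B1–B2, B2–B3, B3–B4, B4–B5, B5–B6, B6–B7, B7–B8
Every bag has size at most 3, so the width is 3 − 1 = 2 and tw(G) ≤ 2. For the lower bound, G contains the cycle i–j–e–a–g–d–f–b–c–h–i, so G is not a forest; only forests have treewidth ≤ 1, hence tw(G) ≥ 2. Therefore the treewidth is 2.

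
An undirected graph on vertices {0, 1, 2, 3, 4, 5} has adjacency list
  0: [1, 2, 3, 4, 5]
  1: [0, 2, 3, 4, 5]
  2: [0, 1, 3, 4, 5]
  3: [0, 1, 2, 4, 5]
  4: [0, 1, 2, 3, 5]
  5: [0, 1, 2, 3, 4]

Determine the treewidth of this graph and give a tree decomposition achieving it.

Treewidth 5.
One optimal decomposition is:
Bags: B1 = {0, 1, 2, 3, 4, 5}
Tree: (single bag)

A single bag containing all 6 vertices is trivially a valid decomposition of width 5. For the lower bound, the 6 vertices {0, 1, 2, 3, 4, 5} are pairwise adjacent, and any tree decomposition puts a clique entirely inside one bag — forcing width ≥ 5. Therefore the treewidth is 5.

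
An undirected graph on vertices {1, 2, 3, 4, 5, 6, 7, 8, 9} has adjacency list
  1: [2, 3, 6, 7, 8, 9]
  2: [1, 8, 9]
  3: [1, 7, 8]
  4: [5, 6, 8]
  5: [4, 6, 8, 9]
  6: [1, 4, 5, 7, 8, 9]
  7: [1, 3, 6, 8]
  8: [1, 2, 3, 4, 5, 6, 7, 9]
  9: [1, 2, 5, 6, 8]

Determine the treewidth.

A width-3 tree decomposition is:
Bags: B1 = {1, 6, 8, 9}  B2 = {5, 6, 8, 9}  B3 = {1, 6, 7, 8}  B4 = {4, 5, 6, 8}  B5 = {1, 3, 7, 8}  B6 = {1, 2, 8, 9}
Tree: B1–B2, B1–B3, B2–B4, B3–B5, B1–B6
Every bag has size at most 4, so the width is 4 − 1 = 3 and tw(G) ≤ 3. On the other hand G contains the 4-clique {1, 2, 8, 9}. A clique must lie in a single bag of any decomposition, so no decomposition can have width below 3. Hence tw(G) = 3 exactly.

3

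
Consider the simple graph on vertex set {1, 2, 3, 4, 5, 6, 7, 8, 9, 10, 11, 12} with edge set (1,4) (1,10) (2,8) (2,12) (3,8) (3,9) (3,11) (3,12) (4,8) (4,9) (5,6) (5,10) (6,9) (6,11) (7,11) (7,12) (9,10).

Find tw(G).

A width-3 tree decomposition is:
Bags: B1 = {2, 7, 8, 12}  B2 = {3, 7, 8, 12}  B3 = {3, 7, 8, 11}  B4 = {3, 4, 8, 11}  B5 = {3, 4, 9, 11}  B6 = {4, 6, 9, 11}  B7 = {1, 4, 6, 9}  B8 = {1, 6, 9, 10}  B9 = {1, 5, 6, 10}
Tree: B1–B2, B2–B3, B3–B4, B4–B5, B5–B6, B6–B7, B7–B8, B8–B9
Every bag has size at most 4, so the width is 4 − 1 = 3 and tw(G) ≤ 3. For the lower bound: the 4 vertex sets {2,7,12}, {8}, {3}, {4,6,9,11} are disjoint, each induces a connected subgraph, and every pair is joined by at least one edge of G. Contracting each set to a single vertex therefore yields K_{4} as a minor, and since treewidth is minor-monotone, tw(G) ≥ tw(K_{4}) = 3. Combining the bounds, tw(G) = 3.

3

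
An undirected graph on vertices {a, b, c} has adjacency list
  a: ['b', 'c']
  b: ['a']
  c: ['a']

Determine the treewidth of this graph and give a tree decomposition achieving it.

Treewidth 1.
One optimal decomposition is:
Bags: B1 = {a, b}  B2 = {a, c}
Tree: B1–B2

Every bag has size at most 2, so the width is 2 − 1 = 1 and tw(G) ≤ 1. G has an edge, so its treewidth is at least 1. The upper and lower bounds meet at 1, so that is the treewidth.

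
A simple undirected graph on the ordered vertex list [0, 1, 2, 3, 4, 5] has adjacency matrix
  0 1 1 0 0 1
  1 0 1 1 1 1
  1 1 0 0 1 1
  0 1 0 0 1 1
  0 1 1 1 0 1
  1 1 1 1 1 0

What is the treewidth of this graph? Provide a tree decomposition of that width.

Each bag holds 4 vertices, so the decomposition has width 3, which upper-bounds the treewidth. On the other hand G contains the 4-clique {0, 1, 2, 5}. A clique must lie in a single bag of any decomposition, so no decomposition can have width below 3. Hence tw(G) = 3 exactly.

Treewidth 3.
One such decomposition:
Bags: B1 = {1, 2, 4, 5}  B2 = {1, 3, 4, 5}  B3 = {0, 1, 2, 5}
Tree: B1–B2, B1–B3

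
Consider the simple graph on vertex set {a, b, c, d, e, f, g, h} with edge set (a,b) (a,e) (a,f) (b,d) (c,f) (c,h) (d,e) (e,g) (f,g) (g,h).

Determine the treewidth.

2

A width-2 tree decomposition is:
Bags: B1 = {c, g, h}  B2 = {c, f, g}  B3 = {e, f, g}  B4 = {a, e, f}  B5 = {a, d, e}  B6 = {a, b, d}
Tree: B1–B2, B2–B3, B3–B4, B4–B5, B5–B6
Each bag holds 3 vertices, so the decomposition has width 2, which upper-bounds the treewidth. For the lower bound, G contains the cycle h–c–f–g–h, so G is not a forest; only forests have treewidth ≤ 1, hence tw(G) ≥ 2. Combining the bounds, tw(G) = 2.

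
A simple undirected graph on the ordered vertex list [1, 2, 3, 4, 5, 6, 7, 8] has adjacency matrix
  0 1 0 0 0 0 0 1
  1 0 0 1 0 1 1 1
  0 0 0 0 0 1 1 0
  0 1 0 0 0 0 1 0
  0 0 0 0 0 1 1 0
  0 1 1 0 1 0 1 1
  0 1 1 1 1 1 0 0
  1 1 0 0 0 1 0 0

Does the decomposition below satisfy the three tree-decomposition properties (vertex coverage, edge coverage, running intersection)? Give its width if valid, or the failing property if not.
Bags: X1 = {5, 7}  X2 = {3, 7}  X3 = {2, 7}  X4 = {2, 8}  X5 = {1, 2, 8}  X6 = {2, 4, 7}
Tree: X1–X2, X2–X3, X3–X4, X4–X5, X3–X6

No — vertex 6 appears in no bag.

A tree decomposition must satisfy three properties: every vertex lies in some bag; for every edge, both endpoints lie together in some bag; and for every vertex, the bags containing it form a connected subtree. Here vertex 6 appears in no bag, so the decomposition is invalid.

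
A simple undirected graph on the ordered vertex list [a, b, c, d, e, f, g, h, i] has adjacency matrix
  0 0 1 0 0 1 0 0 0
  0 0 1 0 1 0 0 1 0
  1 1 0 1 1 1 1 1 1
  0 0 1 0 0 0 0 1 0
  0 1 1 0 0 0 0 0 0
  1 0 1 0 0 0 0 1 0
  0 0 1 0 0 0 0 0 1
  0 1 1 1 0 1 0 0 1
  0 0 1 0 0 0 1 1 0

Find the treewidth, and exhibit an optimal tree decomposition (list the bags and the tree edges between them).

Treewidth 2.
Bags: B1 = {b, c, h}  B2 = {c, f, h}  B3 = {c, d, h}  B4 = {c, h, i}  B5 = {b, c, e}  B6 = {a, c, f}  B7 = {c, g, i}
Tree: B1–B2, B2–B3, B1–B4, B1–B5, B2–B6, B4–B7

The largest bag has 3 vertices, giving width 2; this decomposition certifies tw(G) ≤ 2. For the lower bound, the 3 vertices {c, g, i} are pairwise adjacent, and any tree decomposition puts a clique entirely inside one bag — forcing width ≥ 2. Therefore the treewidth is 2.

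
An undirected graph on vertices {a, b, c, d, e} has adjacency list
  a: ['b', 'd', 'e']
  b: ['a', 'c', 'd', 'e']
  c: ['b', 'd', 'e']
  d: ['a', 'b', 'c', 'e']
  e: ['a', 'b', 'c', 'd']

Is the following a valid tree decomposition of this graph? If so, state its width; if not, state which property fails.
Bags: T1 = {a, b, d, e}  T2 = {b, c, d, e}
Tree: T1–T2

Yes; width 3.

Every vertex of G appears in some bag (union = {a, b, c, d, e}); every edge is covered by a bag; and for each vertex v the set of bags containing v is connected in the bag tree. The decomposition is therefore valid. The largest bag has 4 vertices, so the width is 3.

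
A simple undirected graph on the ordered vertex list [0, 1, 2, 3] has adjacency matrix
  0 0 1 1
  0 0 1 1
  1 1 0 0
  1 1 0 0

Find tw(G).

A width-2 tree decomposition is:
Bags: B1 = {0, 1, 2}  B2 = {0, 1, 3}
Tree: B1–B2
Every bag has size at most 3, so the width is 3 − 1 = 2 and tw(G) ≤ 2. The edges 1–2–0–3–1 form a cycle, so G is not a tree and its treewidth is at least 2. Hence tw(G) = 2 exactly.

2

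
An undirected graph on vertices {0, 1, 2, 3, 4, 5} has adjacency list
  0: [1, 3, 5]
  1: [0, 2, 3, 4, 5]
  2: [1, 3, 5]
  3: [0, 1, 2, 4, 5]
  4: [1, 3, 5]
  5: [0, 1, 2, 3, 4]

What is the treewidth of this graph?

3

A width-3 tree decomposition is:
Bags: B1 = {1, 2, 3, 5}  B2 = {1, 3, 4, 5}  B3 = {0, 1, 3, 5}
Tree: B1–B2, B2–B3
Every bag has size at most 4, so the width is 4 − 1 = 3 and tw(G) ≤ 3. Conversely, {0, 1, 3, 5} is a clique of size 4, and the vertices of any clique must share a bag in every tree decomposition; so some bag has ≥ 4 vertices and tw(G) ≥ 3. Hence tw(G) = 3 exactly.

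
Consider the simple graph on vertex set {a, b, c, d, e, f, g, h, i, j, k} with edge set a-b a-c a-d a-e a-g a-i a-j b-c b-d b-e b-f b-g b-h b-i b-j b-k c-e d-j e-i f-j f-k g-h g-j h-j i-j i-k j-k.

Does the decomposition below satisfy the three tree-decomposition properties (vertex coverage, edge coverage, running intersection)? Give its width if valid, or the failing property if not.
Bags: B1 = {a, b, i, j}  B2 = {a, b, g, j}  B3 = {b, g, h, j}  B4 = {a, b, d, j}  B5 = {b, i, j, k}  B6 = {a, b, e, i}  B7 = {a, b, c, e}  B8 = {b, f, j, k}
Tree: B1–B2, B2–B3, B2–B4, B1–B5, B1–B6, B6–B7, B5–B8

Vertex coverage: the bags together contain {a, b, c, d, e, f, g, h, i, j, k}, the full vertex set. Edge coverage: each edge of G has both endpoints in at least one bag. Running intersection: for every vertex, the bags containing it form a connected subtree. All three properties hold, so this is a valid tree decomposition of width max|bag| − 1 = 3, and hence tw(G) ≤ 3.

Yes; width 3.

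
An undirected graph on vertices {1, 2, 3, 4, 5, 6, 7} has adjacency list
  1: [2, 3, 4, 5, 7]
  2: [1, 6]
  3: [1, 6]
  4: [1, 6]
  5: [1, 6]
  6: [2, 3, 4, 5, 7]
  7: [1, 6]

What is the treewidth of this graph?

2

A width-2 tree decomposition is:
Bags: B1 = {1, 6, 7}  B2 = {1, 4, 6}  B3 = {1, 2, 6}  B4 = {1, 5, 6}  B5 = {1, 3, 6}
Tree: B1–B2, B2–B3, B3–B4, B4–B5
Every bag has size at most 3, so the width is 3 − 1 = 2 and tw(G) ≤ 2. Since 1–7–6–4–1 is a cycle in G, G is not acyclic. Forests are exactly the graphs of treewidth ≤ 1, so tw(G) ≥ 2. Hence tw(G) = 2 exactly.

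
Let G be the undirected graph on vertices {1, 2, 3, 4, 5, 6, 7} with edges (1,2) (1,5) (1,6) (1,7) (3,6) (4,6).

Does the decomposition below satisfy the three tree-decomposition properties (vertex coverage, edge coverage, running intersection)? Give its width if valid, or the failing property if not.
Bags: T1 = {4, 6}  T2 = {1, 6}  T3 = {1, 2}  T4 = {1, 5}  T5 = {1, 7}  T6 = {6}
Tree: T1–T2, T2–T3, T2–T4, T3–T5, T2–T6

A tree decomposition must satisfy three properties: every vertex lies in some bag; for every edge, both endpoints lie together in some bag; and for every vertex, the bags containing it form a connected subtree. Here vertex 3 appears in no bag, so the decomposition is invalid.

No — vertex 3 appears in no bag.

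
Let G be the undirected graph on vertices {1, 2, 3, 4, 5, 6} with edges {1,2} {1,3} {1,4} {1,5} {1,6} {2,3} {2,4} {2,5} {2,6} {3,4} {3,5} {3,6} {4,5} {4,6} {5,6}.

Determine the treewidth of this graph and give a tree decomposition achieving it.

Treewidth 5.
One such decomposition:
Bags: B1 = {1, 2, 3, 4, 5, 6}
Tree: (single bag)

A single bag containing all 6 vertices is trivially a valid decomposition of width 5. For the lower bound, the 6 vertices {1, 2, 3, 4, 5, 6} are pairwise adjacent, and any tree decomposition puts a clique entirely inside one bag — forcing width ≥ 5. Hence tw(G) = 5 exactly.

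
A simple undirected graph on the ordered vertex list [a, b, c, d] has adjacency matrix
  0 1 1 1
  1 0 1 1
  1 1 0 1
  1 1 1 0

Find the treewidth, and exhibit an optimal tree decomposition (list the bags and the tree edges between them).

A single bag containing all 4 vertices is trivially a valid decomposition of width 3. For the lower bound, the 4 vertices {a, b, c, d} are pairwise adjacent, and any tree decomposition puts a clique entirely inside one bag — forcing width ≥ 3. Combining the bounds, tw(G) = 3.

Treewidth 3.
One optimal decomposition is:
Bags: B1 = {a, b, c, d}
Tree: (single bag)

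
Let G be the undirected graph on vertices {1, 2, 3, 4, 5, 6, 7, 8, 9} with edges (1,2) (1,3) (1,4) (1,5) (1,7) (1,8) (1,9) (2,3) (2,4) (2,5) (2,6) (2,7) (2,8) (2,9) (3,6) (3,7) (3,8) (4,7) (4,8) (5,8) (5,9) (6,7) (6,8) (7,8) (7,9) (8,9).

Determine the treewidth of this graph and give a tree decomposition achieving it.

Treewidth 4.
One such decomposition:
Bags: B1 = {1, 2, 3, 7, 8}  B2 = {1, 2, 4, 7, 8}  B3 = {2, 3, 6, 7, 8}  B4 = {1, 2, 7, 8, 9}  B5 = {1, 2, 5, 8, 9}
Tree: B1–B2, B1–B3, B2–B4, B4–B5

The largest bag has 5 vertices, giving width 4; this decomposition certifies tw(G) ≤ 4. On the other hand G contains the 5-clique {1, 2, 5, 8, 9}. A clique must lie in a single bag of any decomposition, so no decomposition can have width below 4. Combining the bounds, tw(G) = 4.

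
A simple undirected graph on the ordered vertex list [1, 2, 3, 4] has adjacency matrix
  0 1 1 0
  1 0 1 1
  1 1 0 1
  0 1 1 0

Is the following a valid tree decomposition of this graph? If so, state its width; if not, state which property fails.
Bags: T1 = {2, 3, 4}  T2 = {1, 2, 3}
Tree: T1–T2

Yes; width 2.

Vertex coverage: the bags together contain {1, 2, 3, 4}, the full vertex set. Edge coverage: each edge of G has both endpoints in at least one bag. Running intersection: for every vertex, the bags containing it form a connected subtree. All three properties hold, so this is a valid tree decomposition of width max|bag| − 1 = 2, and hence tw(G) ≤ 2.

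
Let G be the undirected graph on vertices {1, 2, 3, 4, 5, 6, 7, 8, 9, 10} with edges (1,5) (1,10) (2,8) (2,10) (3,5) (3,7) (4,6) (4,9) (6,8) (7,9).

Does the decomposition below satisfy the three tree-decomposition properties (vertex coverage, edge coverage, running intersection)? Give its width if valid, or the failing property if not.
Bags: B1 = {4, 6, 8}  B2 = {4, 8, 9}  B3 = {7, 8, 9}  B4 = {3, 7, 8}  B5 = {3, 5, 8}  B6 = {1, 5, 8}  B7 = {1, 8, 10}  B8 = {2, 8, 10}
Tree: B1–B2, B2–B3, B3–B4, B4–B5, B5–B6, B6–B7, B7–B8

Yes; width 2.

Checking the three conditions: (i) the bags cover all of {1, 2, 3, 4, 5, 6, 7, 8, 9, 10}; (ii) for each edge, some bag contains both endpoints; (iii) the bags containing any fixed vertex form a subtree. All hold, so the decomposition is valid with width 3 − 1 = 2.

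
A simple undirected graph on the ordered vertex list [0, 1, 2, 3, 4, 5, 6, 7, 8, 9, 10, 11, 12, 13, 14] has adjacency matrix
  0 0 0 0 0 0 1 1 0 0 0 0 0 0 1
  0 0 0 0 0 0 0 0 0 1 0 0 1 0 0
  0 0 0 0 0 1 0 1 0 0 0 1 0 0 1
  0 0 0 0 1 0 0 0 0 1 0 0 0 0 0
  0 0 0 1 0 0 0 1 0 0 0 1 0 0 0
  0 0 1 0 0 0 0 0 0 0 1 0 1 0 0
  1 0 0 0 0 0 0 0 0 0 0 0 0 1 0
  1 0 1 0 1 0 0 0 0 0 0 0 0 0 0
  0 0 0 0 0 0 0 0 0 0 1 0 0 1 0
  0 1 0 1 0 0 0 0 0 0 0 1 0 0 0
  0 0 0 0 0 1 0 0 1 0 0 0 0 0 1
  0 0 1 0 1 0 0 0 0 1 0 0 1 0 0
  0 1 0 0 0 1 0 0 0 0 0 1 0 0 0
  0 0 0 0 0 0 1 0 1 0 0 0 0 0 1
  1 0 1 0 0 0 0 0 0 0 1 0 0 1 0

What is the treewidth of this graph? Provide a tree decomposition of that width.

Every bag has size at most 4, so the width is 4 − 1 = 3 and tw(G) ≤ 3. For the lower bound: the 4 vertex sets {6,8,13}, {10}, {14}, {0,2,5,7} are disjoint, each induces a connected subgraph, and every pair is joined by at least one edge of G. Contracting each set to a single vertex therefore yields K_{4} as a minor, and since treewidth is minor-monotone, tw(G) ≥ tw(K_{4}) = 3. Therefore the treewidth is 3.

Treewidth 3.
One such decomposition:
Bags: B1 = {6, 8, 10, 13}  B2 = {6, 10, 13, 14}  B3 = {0, 6, 10, 14}  B4 = {0, 5, 10, 14}  B5 = {0, 2, 5, 14}  B6 = {0, 2, 5, 7}  B7 = {2, 5, 7, 12}  B8 = {2, 7, 11, 12}  B9 = {4, 7, 11, 12}  B10 = {1, 4, 11, 12}  B11 = {1, 4, 9, 11}  B12 = {1, 3, 4, 9}
Tree: B1–B2, B2–B3, B3–B4, B4–B5, B5–B6, B6–B7, B7–B8, B8–B9, B9–B10, B10–B11, B11–B12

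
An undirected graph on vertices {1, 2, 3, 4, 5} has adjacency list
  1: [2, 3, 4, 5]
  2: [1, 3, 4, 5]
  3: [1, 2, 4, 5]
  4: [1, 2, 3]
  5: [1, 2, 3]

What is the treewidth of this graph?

A width-3 tree decomposition is:
Bags: B1 = {1, 2, 3, 4}  B2 = {1, 2, 3, 5}
Tree: B1–B2
Each bag holds 4 vertices, so the decomposition has width 3, which upper-bounds the treewidth. For the lower bound, the 4 vertices {1, 2, 3, 4} are pairwise adjacent, and any tree decomposition puts a clique entirely inside one bag — forcing width ≥ 3. Combining the bounds, tw(G) = 3.

3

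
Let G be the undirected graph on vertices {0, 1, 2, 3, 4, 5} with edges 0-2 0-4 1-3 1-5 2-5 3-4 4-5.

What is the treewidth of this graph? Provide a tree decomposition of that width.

Each bag holds 3 vertices, so the decomposition has width 2, which upper-bounds the treewidth. The edges 2–0–4–5–2 form a cycle, so G is not a tree and its treewidth is at least 2. Hence tw(G) = 2 exactly.

Treewidth 2.
Bags: B1 = {0, 2, 5}  B2 = {0, 4, 5}  B3 = {1, 4, 5}  B4 = {1, 3, 4}
Tree: B1–B2, B2–B3, B3–B4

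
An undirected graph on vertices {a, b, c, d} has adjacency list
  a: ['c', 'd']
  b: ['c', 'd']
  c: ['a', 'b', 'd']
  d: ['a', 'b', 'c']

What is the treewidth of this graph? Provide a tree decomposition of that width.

Treewidth 2.
One optimal decomposition is:
Bags: B1 = {b, c, d}  B2 = {a, c, d}
Tree: B1–B2

Each bag holds 3 vertices, so the decomposition has width 2, which upper-bounds the treewidth. Conversely, {a, c, d} is a clique of size 3, and the vertices of any clique must share a bag in every tree decomposition; so some bag has ≥ 3 vertices and tw(G) ≥ 2. Therefore the treewidth is 2.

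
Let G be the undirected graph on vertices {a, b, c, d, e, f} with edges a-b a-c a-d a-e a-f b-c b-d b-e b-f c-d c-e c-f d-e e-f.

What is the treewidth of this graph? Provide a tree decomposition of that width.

Treewidth 4.
One optimal decomposition is:
Bags: B1 = {a, b, c, d, e}  B2 = {a, b, c, e, f}
Tree: B1–B2

Every bag has size at most 5, so the width is 5 − 1 = 4 and tw(G) ≤ 4. For the lower bound, the 5 vertices {a, b, c, d, e} are pairwise adjacent, and any tree decomposition puts a clique entirely inside one bag — forcing width ≥ 4. Combining the bounds, tw(G) = 4.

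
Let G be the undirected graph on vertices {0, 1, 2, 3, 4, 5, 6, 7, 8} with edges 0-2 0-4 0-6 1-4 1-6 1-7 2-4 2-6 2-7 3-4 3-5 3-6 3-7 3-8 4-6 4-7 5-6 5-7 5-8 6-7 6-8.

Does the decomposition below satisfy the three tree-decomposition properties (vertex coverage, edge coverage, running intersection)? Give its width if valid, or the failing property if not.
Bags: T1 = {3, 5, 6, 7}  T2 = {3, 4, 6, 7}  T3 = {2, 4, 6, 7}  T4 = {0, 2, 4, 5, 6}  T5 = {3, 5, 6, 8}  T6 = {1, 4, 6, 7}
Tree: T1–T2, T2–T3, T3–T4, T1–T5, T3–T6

No — bags containing vertex 5 are not connected in the tree.

A tree decomposition must satisfy three properties: every vertex lies in some bag; for every edge, both endpoints lie together in some bag; and for every vertex, the bags containing it form a connected subtree. Here bags containing vertex 5 are not connected in the tree, so the decomposition is invalid.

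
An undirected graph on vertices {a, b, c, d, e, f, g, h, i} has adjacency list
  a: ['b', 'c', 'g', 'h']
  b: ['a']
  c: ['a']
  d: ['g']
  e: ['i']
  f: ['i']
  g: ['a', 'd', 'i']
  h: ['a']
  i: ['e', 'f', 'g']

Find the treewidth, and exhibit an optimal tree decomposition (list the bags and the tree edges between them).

Treewidth 1.
One optimal decomposition is:
Bags: B1 = {a, c}  B2 = {a, g}  B3 = {g, i}  B4 = {d, g}  B5 = {a, b}  B6 = {e, i}  B7 = {f, i}  B8 = {a, h}
Tree: B1–B2, B2–B3, B2–B4, B2–B5, B3–B6, B3–B7, B1–B8

The largest bag has 2 vertices, giving width 1; this decomposition certifies tw(G) ≤ 1. Any graph with an edge has treewidth ≥ 1, and G has the edge a–c. Therefore the treewidth is 1.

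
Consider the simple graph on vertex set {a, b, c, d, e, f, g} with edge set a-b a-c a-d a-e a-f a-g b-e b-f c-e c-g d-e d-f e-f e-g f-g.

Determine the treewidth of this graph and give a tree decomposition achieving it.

Each bag holds 4 vertices, so the decomposition has width 3, which upper-bounds the treewidth. On the other hand G contains the 4-clique {a, c, e, g}. A clique must lie in a single bag of any decomposition, so no decomposition can have width below 3. Therefore the treewidth is 3.

Treewidth 3.
One such decomposition:
Bags: B1 = {a, e, f, g}  B2 = {a, c, e, g}  B3 = {a, d, e, f}  B4 = {a, b, e, f}
Tree: B1–B2, B1–B3, B1–B4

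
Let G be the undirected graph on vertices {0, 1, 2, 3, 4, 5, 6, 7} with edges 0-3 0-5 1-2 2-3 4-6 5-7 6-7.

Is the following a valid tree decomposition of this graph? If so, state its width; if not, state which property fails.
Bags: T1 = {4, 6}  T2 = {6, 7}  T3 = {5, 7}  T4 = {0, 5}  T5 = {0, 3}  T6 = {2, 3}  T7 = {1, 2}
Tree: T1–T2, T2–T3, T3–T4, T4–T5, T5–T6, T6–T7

Yes; width 1.

Every vertex of G appears in some bag (union = {0, 1, 2, 3, 4, 5, 6, 7}); every edge is covered by a bag; and for each vertex v the set of bags containing v is connected in the bag tree. The decomposition is therefore valid. The largest bag has 2 vertices, so the width is 1.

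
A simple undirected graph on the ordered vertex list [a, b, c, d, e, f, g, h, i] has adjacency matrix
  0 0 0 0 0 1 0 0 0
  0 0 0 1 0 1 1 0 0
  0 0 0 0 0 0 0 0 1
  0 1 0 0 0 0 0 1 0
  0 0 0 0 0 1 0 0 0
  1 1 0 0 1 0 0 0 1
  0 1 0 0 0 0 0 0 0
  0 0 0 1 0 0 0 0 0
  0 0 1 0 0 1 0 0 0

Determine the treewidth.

1

A width-1 tree decomposition is:
Bags: B1 = {b, f}  B2 = {a, f}  B3 = {e, f}  B4 = {f, i}  B5 = {b, d}  B6 = {b, g}  B7 = {d, h}  B8 = {c, i}
Tree: B1–B2, B2–B3, B2–B4, B1–B5, B1–B6, B5–B7, B4–B8
The largest bag has 2 vertices, giving width 1; this decomposition certifies tw(G) ≤ 1. Since G has at least one edge (e.g. b–f), it is not an edgeless graph, so tw(G) ≥ 1. Therefore the treewidth is 1.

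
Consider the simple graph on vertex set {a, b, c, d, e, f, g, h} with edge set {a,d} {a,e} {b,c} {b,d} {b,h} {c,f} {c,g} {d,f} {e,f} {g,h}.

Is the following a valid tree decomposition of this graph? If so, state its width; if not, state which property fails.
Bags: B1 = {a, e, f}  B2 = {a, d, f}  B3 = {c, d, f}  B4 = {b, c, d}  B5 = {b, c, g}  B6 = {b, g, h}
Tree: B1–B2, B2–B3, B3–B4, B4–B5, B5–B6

Yes; width 2.

Every vertex of G appears in some bag (union = {a, b, c, d, e, f, g, h}); every edge is covered by a bag; and for each vertex v the set of bags containing v is connected in the bag tree. The decomposition is therefore valid. The largest bag has 3 vertices, so the width is 2.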